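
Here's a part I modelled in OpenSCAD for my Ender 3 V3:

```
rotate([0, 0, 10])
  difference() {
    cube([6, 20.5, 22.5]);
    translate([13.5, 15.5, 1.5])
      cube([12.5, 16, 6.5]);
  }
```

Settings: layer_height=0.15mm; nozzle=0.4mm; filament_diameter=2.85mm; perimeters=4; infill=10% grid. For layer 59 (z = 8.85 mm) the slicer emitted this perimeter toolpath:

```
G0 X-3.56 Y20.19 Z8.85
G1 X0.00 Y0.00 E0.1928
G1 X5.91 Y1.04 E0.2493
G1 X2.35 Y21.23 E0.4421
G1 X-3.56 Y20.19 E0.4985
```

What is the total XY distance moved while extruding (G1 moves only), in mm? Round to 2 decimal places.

Sum the Euclidean lengths of each G1 segment: total = 53.00 mm.

53.00 mm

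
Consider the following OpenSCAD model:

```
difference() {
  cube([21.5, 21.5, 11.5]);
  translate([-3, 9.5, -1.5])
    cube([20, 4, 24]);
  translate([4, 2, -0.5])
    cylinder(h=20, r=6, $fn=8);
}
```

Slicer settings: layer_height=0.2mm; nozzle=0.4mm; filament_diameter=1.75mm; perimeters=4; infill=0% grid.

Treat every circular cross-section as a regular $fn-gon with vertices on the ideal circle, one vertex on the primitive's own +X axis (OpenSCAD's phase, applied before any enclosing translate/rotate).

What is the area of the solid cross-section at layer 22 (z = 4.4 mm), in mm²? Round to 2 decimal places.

328.94 mm²

At z = 4.4 mm: the cube (footprint 21.5×21.5) is included at this height (area 462.25 mm²); the 20×4 cube at (-3, 9.5) contributes its full rectangle (area 80.00 mm²); the r=6 cylinder at (4, 2) contributes a regular 8-gon of circumradius 6 (area = (8/2)·6.000²·sin(360°/8) = 101.82 mm²); After the difference (first − rest): starting from the 21.5×21.5 cube (462.25 mm²), the 20×4 cube at (-3, 9.5) partially overlaps it — only the 68.00 mm² overlap (of its 80.00 mm²) is removed, clipping the outline; the r=6 cylinder at (4, 2) partially overlaps it — only the 65.31 mm² overlap (of its 101.82 mm²) is removed, clipping the outline — area = 328.94 mm². Overall, the cross-section is a single solid region. Net area = 328.94 mm².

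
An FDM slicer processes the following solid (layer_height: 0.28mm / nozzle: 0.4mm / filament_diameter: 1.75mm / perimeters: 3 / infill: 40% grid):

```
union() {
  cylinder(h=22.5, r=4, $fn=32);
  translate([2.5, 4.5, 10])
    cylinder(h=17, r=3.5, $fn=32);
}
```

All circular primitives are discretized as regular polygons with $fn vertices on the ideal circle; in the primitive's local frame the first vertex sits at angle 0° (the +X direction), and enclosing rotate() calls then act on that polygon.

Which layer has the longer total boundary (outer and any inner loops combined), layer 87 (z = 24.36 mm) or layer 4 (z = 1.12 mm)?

layer 4 (z = 1.12 mm)

Layer 87 (z = 24.36): the cylinder is not intersected at this z (z outside [0, 22.5]); the cylinder at (2.5, 4.5): section is a regular 32-gon, circumradius r=3.5 (perimeter = 2·32·3.500·sin(180°/32) = 21.96 mm); Merging all regions: only the r=3.5 cylinder at (2.5, 4.5) is present, so the union is just that shape — boundary = 21.96 mm. So its perimeter = 21.96 mm. Layer 4 (z = 1.12): the cylinder: section is a regular 32-gon, circumradius r=4 (perimeter = 2·32·4.000·sin(180°/32) = 25.09 mm); the cylinder at (2.5, 4.5) does not reach this height (z outside [10, 27]); Taking the union: only the r=4 cylinder is present, so the union is just that shape — boundary = 25.09 mm. So its perimeter = 25.09 mm. Layer 4 is larger (25.09 vs 21.96 mm).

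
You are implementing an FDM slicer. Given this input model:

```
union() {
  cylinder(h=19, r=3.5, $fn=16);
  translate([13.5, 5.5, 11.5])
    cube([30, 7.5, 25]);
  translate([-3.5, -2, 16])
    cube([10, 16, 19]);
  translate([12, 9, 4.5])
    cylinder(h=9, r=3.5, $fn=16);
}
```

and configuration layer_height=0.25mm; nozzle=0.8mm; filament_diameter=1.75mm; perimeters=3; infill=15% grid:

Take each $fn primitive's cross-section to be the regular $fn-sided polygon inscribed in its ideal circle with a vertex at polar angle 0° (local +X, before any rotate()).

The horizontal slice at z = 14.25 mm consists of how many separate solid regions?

At z = 14.25 mm: the r=3.5 cylinder gives a regular 16-gon of circumradius 3.5 (constant along its height); the cube at (13.5, 5.5) is present — its section is the full 30×7.5 rectangle; the cube at (-3.5, -2) is absent (z outside [16, 35]); the cylinder at (12, 9) is absent (z outside [4.5, 13.5]); Combining (union): the 2 present regions are separate (no shared area or edge), so areas and boundary lengths simply add and each stays a separate island — 2 connected regions. The result has 2 disconnected regions.

2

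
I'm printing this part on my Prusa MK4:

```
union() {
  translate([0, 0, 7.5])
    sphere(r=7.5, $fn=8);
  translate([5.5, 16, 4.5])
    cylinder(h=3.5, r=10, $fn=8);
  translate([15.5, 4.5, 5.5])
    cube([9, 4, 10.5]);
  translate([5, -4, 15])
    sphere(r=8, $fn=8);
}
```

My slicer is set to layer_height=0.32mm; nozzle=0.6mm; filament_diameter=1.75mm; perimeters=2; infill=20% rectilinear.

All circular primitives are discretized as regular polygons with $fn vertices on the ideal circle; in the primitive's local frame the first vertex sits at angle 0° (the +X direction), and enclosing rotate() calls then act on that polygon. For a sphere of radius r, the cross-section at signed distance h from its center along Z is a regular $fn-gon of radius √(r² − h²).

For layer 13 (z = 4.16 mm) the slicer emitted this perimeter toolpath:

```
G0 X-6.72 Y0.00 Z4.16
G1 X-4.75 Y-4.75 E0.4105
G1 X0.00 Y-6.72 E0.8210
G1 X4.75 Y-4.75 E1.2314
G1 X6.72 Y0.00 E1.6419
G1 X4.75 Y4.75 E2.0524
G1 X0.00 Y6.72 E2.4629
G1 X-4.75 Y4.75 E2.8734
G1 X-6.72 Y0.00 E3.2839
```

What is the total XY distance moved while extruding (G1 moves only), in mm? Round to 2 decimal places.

41.14 mm

Sum the Euclidean lengths of each G1 segment: total = 41.14 mm.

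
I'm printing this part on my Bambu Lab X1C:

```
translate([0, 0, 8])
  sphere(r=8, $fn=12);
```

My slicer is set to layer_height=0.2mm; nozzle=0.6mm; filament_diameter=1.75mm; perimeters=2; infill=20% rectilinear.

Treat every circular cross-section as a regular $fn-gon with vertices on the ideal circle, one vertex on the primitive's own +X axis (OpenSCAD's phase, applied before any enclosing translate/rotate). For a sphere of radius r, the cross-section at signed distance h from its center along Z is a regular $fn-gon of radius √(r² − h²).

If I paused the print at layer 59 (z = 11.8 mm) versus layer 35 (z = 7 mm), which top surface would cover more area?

layer 35 (z = 7 mm)

Layer 59 (z = 11.8): the sphere: section is a regular 12-gon, circumradius = √(r²−h²) = √(8²−3.8²) = 7.040 (area = (12/2)·7.040²·sin(360°/12) = 148.68 mm²). So its area = 148.68 mm². Layer 35 (z = 7): the sphere: section is a regular 12-gon, circumradius = √(r²−h²) = √(8²−1²) = 7.937 (area = (12/2)·7.937²·sin(360°/12) = 189.00 mm²). So its area = 189.00 mm². Layer 35 is larger (189.00 vs 148.68 mm²).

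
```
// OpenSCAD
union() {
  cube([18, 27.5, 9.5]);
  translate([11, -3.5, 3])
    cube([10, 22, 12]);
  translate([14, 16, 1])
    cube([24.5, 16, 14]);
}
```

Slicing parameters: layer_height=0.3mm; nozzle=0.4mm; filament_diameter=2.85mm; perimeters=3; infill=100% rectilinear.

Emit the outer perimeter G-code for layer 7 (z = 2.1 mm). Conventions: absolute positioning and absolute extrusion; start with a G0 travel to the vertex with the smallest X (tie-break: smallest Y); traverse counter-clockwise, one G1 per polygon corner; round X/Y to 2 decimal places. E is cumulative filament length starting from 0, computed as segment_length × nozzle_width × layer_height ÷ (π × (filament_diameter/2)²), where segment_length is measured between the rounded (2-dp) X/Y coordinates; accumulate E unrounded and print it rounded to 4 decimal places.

G0 X0.00 Y0.00 Z2.10
G1 X18.00 Y0.00 E0.3386
G1 X18.00 Y16.00 E0.6396
G1 X38.50 Y16.00 E1.0252
G1 X38.50 Y32.00 E1.3261
G1 X14.00 Y32.00 E1.7870
G1 X14.00 Y27.50 E1.8717
G1 X0.00 Y27.50 E2.1350
G1 X0.00 Y0.00 E2.6523

At z = 2.1 mm: the 18×27.5 cube contributes its full rectangle; the cube at (11, -3.5) does not reach this height (z outside [3, 15]); the cube at (14, 16) is present — its section is the full 24.5×16 rectangle; Merging all regions: the regions partially overlap (shared area 46.00 mm²), so overlapping operands fuse into one piece — 1 connected region. The outline is a single polygon with 8 vertices. Extrusion per mm of travel: 0.4 × 0.3 / (π × 1.425²) = 0.018811. Accumulating E over each segment gives final E = 2.6523.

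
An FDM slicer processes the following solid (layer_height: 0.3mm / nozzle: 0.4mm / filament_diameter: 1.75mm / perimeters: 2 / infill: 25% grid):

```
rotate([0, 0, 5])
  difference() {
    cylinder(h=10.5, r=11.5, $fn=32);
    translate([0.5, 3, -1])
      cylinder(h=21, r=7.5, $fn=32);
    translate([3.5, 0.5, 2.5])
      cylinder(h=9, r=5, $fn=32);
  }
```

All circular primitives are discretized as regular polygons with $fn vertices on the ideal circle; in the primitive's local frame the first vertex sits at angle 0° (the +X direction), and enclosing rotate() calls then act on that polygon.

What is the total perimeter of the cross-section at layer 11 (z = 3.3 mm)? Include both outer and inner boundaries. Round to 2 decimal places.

At z = 3.3 mm: the r=11.5 cylinder contributes a regular 32-gon of circumradius 11.5 (perimeter = 2·32·11.500·sin(180°/32) = 72.14 mm); the r=7.5 cylinder at (0.5, 3) gives a regular 32-gon of circumradius 7.5 (constant along its height) (perimeter = 2·32·7.500·sin(180°/32) = 47.05 mm); the cylinder at (3.5, 0.5): section is a regular 32-gon, circumradius r=5 (perimeter = 2·32·5.000·sin(180°/32) = 31.37 mm); After the difference (first − rest): starting from the r=11.5 cylinder, the r=7.5 cylinder at (0.5, 3) lies wholly inside it (removes its full 175.58 mm² and its 47.05 mm outline becomes a hole wall); the r=5 cylinder at (3.5, 0.5) partially overlaps it — only the 9.82 mm² overlap (of its 78.04 mm²) is removed, clipping the outline — boundary (outer + 1 inner loop) = 120.89 mm; (whole slice rotated 5° about Z — lengths, areas and connectivity unchanged). Overall, the cross-section is one region with 1 hole. Total boundary length (outer + inner) = 120.89 mm.

120.89 mm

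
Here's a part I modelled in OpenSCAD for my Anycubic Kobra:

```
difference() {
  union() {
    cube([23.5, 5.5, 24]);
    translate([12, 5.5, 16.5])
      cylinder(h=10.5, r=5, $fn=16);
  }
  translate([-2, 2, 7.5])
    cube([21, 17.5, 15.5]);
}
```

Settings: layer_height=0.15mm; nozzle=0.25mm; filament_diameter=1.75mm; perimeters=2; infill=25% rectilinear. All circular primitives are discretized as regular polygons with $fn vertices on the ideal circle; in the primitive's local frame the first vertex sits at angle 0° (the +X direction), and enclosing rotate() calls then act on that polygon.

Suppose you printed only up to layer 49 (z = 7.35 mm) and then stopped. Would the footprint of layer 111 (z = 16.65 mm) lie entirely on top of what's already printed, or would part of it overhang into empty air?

entirely on top

Compare the two slices. At z = 7.35: the cube is present — its section is the full 23.5×5.5 rectangle (area 129.25 mm²); the cylinder at (12, 5.5) is not intersected at this z (z outside [16.5, 27]); Taking the union: only the 23.5×5.5 cube is present, so the union is just that shape — area = 129.25 mm²; the cube at (-2, 2) is absent (z outside [7.5, 23]); Taking the first minus the rest: none of the subtracted shapes is present at this height, so that combined region is unchanged — area = 129.25 mm². At z = 16.65: the 23.5×5.5 cube contributes its full rectangle (area 129.25 mm²); the cylinder at (12, 5.5): section is a regular 16-gon, circumradius r=5 (area = (16/2)·5.000²·sin(360°/16) = 76.54 mm²); Merging all regions: the regions partially overlap — summed areas 205.79 mm² minus the doubly-counted overlap 38.27 mm² gives 167.52 mm² — area = 167.52 mm²; the cube at (-2, 2) (footprint 21×17.5) is included at this height (area 367.50 mm²); Taking the first minus the rest: starting from that combined region (167.52 mm²), the 21×17.5 cube at (-2, 2) partially overlaps it — only the 104.77 mm² overlap (of its 367.50 mm²) is removed, clipping the outline — area = 62.75 mm². Checking containment: the cross-section at z = 16.65 is a subset of the cross-section at z = 7.35.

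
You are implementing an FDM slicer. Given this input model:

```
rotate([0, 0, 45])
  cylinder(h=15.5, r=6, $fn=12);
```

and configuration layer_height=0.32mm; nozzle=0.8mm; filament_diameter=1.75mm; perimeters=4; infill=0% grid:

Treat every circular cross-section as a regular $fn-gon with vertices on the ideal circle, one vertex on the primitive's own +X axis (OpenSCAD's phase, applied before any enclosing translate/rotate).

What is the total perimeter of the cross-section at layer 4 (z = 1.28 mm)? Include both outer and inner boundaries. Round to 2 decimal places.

At z = 1.28 mm: the r=6 cylinder gives a regular 12-gon of circumradius 6 (constant along its height) (perimeter = 2·12·6.000·sin(180°/12) = 37.27 mm); (rotated 45° about Z; rotation is an isometry so areas/perimeters/island counts are preserved). Overall, the cross-section is a single solid region. Total boundary length (outer) = 37.27 mm.

37.27 mm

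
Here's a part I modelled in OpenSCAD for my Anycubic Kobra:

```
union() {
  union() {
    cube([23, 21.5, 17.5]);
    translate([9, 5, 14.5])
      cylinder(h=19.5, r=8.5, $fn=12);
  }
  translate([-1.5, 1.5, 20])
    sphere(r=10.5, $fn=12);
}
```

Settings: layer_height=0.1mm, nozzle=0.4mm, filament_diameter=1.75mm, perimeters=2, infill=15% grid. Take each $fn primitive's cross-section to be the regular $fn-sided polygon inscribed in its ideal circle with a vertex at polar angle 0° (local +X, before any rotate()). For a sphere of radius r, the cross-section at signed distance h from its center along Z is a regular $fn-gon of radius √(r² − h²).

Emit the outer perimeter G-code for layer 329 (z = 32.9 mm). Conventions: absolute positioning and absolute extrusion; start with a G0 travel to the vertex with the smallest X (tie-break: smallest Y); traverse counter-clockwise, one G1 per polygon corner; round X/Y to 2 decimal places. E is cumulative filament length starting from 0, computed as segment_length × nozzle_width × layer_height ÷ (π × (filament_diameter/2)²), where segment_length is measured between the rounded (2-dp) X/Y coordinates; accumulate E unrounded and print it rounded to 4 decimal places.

G0 X0.50 Y5.00 Z32.90
G1 X1.64 Y0.75 E0.0732
G1 X4.75 Y-2.36 E0.1463
G1 X9.00 Y-3.50 E0.2195
G1 X13.25 Y-2.36 E0.2927
G1 X16.36 Y0.75 E0.3658
G1 X17.50 Y5.00 E0.4390
G1 X16.36 Y9.25 E0.5122
G1 X13.25 Y12.36 E0.5853
G1 X9.00 Y13.50 E0.6585
G1 X4.75 Y12.36 E0.7317
G1 X1.64 Y9.25 E0.8048
G1 X0.50 Y5.00 E0.8780

At z = 32.9 mm: the cube is absent (z outside [0, 17.5]); the cylinder at (9, 5): section is a regular 12-gon, circumradius r=8.5; Merging all regions: only the r=8.5 cylinder at (9, 5) is present, so the union is just that shape — 1 connected region; the sphere at (-1.5, 1.5) is absent (|z−center|=12.900 > r=10.5); Merging all regions: only that combined region is present, so the union is just that shape — 1 connected region. The outline is a single polygon with 12 vertices. Extrusion per mm of travel: 0.4 × 0.1 / (π × 0.875²) = 0.016630. Accumulating E over each segment gives final E = 0.8780.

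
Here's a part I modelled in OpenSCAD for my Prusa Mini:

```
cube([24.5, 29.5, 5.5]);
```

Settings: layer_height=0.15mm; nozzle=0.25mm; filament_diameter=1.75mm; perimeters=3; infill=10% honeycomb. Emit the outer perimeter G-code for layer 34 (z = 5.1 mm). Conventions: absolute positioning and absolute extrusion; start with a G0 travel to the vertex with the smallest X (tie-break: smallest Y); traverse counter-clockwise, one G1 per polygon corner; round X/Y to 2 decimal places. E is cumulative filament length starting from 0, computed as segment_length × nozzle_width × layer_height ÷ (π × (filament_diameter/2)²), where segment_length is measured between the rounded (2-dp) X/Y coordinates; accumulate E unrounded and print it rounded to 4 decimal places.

At z = 5.1 mm: the cube (footprint 24.5×29.5) is included at this height. The outline is a single polygon with 4 vertices. Extrusion per mm of travel: 0.25 × 0.15 / (π × 0.875²) = 0.015591. Accumulating E over each segment gives final E = 1.6838.

G0 X0.00 Y0.00 Z5.10
G1 X24.50 Y0.00 E0.3820
G1 X24.50 Y29.50 E0.8419
G1 X0.00 Y29.50 E1.2239
G1 X0.00 Y0.00 E1.6838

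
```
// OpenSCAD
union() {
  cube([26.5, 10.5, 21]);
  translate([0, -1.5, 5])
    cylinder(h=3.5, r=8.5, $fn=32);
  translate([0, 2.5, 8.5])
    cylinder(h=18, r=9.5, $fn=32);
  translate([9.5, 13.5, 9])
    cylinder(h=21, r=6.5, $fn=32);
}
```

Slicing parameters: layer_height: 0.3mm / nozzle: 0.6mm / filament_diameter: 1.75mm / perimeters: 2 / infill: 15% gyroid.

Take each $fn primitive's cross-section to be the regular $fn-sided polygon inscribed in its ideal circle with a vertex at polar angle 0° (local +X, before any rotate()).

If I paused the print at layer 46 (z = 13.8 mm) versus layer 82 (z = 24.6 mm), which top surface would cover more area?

Layer 46 (z = 13.8): the cube is present — its section is the full 26.5×10.5 rectangle (area 278.25 mm²); the cylinder at (0, -1.5) is not intersected at this z (z outside [5, 8.5]); the r=9.5 cylinder at (0, 2.5) contributes a regular 32-gon of circumradius 9.5 (area = (32/2)·9.500²·sin(360°/32) = 281.71 mm²); the r=6.5 cylinder at (9.5, 13.5) contributes a regular 32-gon of circumradius 6.5 (area = (32/2)·6.500²·sin(360°/32) = 131.88 mm²); Taking the union: the regions partially overlap — summed areas 691.84 mm² minus the doubly-counted overlap 117.91 mm² gives 573.93 mm² — area = 573.93 mm². So its area = 573.93 mm². Layer 82 (z = 24.6): the cube does not reach this height (z outside [0, 21]); the cylinder at (0, -1.5) does not reach this height (z outside [5, 8.5]); the cylinder at (0, 2.5): section is a regular 32-gon, circumradius r=9.5 (area = (32/2)·9.500²·sin(360°/32) = 281.71 mm²); the r=6.5 cylinder at (9.5, 13.5) gives a regular 32-gon of circumradius 6.5 (constant along its height) (area = (32/2)·6.500²·sin(360°/32) = 131.88 mm²); Taking the union: the regions partially overlap — summed areas 413.59 mm² minus the doubly-counted overlap 6.13 mm² gives 407.46 mm² — area = 407.46 mm². So its area = 407.46 mm². Layer 46 is larger (573.93 vs 407.46 mm²).

layer 46 (z = 13.8 mm)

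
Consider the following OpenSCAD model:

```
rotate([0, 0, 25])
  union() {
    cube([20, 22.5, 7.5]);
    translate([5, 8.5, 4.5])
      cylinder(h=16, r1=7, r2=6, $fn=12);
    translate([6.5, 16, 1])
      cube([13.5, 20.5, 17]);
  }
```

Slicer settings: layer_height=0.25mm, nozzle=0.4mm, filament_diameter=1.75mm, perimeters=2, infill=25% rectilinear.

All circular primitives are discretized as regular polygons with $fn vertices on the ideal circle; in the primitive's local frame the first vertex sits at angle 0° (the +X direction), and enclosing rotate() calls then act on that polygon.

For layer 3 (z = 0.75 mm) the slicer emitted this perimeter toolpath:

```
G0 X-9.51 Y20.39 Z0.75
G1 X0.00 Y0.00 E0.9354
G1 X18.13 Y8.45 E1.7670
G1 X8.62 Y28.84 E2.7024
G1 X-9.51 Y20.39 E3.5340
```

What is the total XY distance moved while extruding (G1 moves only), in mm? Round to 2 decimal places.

85.00 mm

Sum the Euclidean lengths of each G1 segment: total = 85.00 mm.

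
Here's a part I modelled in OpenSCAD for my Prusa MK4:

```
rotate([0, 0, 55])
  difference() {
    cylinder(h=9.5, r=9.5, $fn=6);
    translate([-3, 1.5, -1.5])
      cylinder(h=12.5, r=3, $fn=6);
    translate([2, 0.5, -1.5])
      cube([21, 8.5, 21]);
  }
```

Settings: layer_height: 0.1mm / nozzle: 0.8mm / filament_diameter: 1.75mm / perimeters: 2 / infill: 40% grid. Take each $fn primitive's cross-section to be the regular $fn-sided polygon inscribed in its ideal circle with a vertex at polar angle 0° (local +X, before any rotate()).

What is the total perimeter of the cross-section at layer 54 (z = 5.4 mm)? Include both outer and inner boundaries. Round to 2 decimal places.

78.27 mm

At z = 5.4 mm: the r=9.5 cylinder contributes a regular 6-gon of circumradius 9.5 (perimeter = 2·6·9.500·sin(180°/6) = 57.00 mm); the cylinder at (-3, 1.5): section is a regular 6-gon, circumradius r=3 (perimeter = 2·6·3.000·sin(180°/6) = 18.00 mm); the cube at (2, 0.5) is present — its section is the full 21×8.5 rectangle (perimeter 59.00 mm); Taking the first minus the rest: starting from the r=9.5 cylinder, the r=3 cylinder at (-3, 1.5) lies wholly inside it (removes its full 23.38 mm² and its 18.00 mm outline becomes a hole wall); the 21×8.5 cube at (2, 0.5) partially overlaps it — only the 38.49 mm² overlap (of its 178.50 mm²) is removed, clipping the outline — boundary (outer + 1 inner loop) = 78.27 mm; (rotated 55° about Z; rotation is an isometry so areas/perimeters/island counts are preserved). Overall, the cross-section is one region with 1 hole. Total boundary length (outer + inner) = 78.27 mm.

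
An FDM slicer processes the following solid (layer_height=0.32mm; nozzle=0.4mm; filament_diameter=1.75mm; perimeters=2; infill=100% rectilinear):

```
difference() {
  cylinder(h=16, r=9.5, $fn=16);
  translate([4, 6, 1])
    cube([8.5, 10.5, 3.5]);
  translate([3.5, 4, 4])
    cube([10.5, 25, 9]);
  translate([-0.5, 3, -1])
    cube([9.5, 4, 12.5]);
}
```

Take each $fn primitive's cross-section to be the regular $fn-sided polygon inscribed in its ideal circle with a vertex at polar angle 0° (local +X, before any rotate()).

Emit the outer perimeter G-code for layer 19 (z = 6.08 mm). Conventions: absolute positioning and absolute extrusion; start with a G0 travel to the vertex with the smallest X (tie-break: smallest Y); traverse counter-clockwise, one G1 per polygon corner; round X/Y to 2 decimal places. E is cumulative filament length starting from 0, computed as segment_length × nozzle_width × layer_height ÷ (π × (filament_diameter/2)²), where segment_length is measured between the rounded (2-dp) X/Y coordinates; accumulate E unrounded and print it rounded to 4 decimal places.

G0 X-9.50 Y0.00 Z6.08
G1 X-8.78 Y-3.64 E0.1975
G1 X-6.72 Y-6.72 E0.3946
G1 X-3.64 Y-8.78 E0.5918
G1 X0.00 Y-9.50 E0.7893
G1 X3.64 Y-8.78 E0.9868
G1 X6.72 Y-6.72 E1.1839
G1 X8.78 Y-3.64 E1.3811
G1 X9.50 Y0.00 E1.5786
G1 X8.90 Y3.00 E1.7414
G1 X-0.50 Y3.00 E2.2416
G1 X-0.50 Y7.00 E2.4545
G1 X3.50 Y7.00 E2.6674
G1 X3.50 Y8.80 E2.7632
G1 X0.00 Y9.50 E2.9531
G1 X-3.64 Y8.78 E3.1506
G1 X-6.72 Y6.72 E3.3477
G1 X-8.78 Y3.64 E3.5449
G1 X-9.50 Y0.00 E3.7424

At z = 6.08 mm: the r=9.5 cylinder contributes a regular 16-gon of circumradius 9.5; the cube at (4, 6) is not intersected at this z (z outside [1, 4.5]); the cube at (3.5, 4) is present — its section is the full 10.5×25 rectangle; the cube at (-0.5, 3) (footprint 9.5×4) is included at this height; After the difference (first − rest): starting from the r=9.5 cylinder, the 10.5×25 cube at (3.5, 4) partially overlaps it — only the 14.67 mm² overlap (of its 262.50 mm²) is removed, clipping the outline; the 9.5×4 cube at (-0.5, 3) partially overlaps it — only the 21.27 mm² overlap (of its 38.00 mm²) is removed, clipping the outline — 1 connected region. The outline is a single polygon with 18 vertices. Extrusion per mm of travel: 0.4 × 0.32 / (π × 0.875²) = 0.053216. Accumulating E over each segment gives final E = 3.7424.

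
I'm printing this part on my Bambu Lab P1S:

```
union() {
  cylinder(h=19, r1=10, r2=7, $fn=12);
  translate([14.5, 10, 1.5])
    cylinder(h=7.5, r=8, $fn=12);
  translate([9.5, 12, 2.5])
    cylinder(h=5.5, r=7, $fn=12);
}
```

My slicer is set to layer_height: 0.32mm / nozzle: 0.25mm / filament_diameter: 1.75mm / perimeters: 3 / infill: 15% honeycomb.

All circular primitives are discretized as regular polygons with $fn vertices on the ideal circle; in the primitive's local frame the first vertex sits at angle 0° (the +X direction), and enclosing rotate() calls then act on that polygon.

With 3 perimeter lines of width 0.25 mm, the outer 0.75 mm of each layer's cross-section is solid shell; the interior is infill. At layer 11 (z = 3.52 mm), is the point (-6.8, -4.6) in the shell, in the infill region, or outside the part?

At z = 3.52 mm: the cone (r1=10→r2=7) has section circumradius 9.444 here — a regular 12-gon; the cylinder at (14.5, 10): section is a regular 12-gon, circumradius r=8; the r=7 cylinder at (9.5, 12) gives a regular 12-gon of circumradius 7 (constant along its height); Combining (union): the regions partially overlap (shared area 93.48 mm²), so overlapping operands fuse into one piece — 1 connected region. Overall, the cross-section is a single solid region. The nearest boundary edge runs (-4.72, -8.18)→(-8.18, -4.72); distance from the point to it = 1.06 mm. The point is inside the cross-section and 1.06 mm from the nearest boundary — more than the 0.75 mm shell width (3 × 0.25), so it's in the infill interior.

infill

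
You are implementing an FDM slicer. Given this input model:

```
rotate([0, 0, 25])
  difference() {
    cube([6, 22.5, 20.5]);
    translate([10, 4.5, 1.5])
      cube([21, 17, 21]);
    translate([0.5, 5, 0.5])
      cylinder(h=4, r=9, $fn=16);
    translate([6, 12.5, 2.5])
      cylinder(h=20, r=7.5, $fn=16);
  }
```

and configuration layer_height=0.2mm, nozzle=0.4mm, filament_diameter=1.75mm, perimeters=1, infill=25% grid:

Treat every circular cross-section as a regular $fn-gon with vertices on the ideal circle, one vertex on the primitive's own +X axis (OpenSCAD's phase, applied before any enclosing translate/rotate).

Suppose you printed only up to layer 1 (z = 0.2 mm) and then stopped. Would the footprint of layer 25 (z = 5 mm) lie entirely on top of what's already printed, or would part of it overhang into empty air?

entirely on top

Compare the two slices. At z = 0.2: the cube (footprint 6×22.5) is included at this height (area 135.00 mm²); the cube at (10, 4.5) is absent (z outside [1.5, 22.5]); the cylinder at (0.5, 5) is absent (z outside [0.5, 4.5]); the cylinder at (6, 12.5) is not intersected at this z (z outside [2.5, 22.5]); After the difference (first − rest): none of the subtracted shapes is present at this height, so the 6×22.5 cube is unchanged — area = 135.00 mm²; (rotated 25° about Z; rotation is an isometry so areas/perimeters/island counts are preserved). At z = 5: the cube is present — its section is the full 6×22.5 rectangle (area 135.00 mm²); the 21×17 cube at (10, 4.5) contributes its full rectangle (area 357.00 mm²); the cylinder at (0.5, 5) is not intersected at this z (z outside [0.5, 4.5]); the r=7.5 cylinder at (6, 12.5) gives a regular 16-gon of circumradius 7.5 (constant along its height) (area = (16/2)·7.500²·sin(360°/16) = 172.21 mm²); After the difference (first − rest): starting from the 6×22.5 cube (135.00 mm²), the 21×17 cube at (10, 4.5) misses the remaining region (no effect); the r=7.5 cylinder at (6, 12.5) partially overlaps it — only the 77.84 mm² overlap (of its 172.21 mm²) is removed, clipping the outline — area = 57.16 mm²; (whole slice rotated 25° about Z — lengths, areas and connectivity unchanged). Checking containment: the cross-section at z = 5 is a subset of the cross-section at z = 0.2.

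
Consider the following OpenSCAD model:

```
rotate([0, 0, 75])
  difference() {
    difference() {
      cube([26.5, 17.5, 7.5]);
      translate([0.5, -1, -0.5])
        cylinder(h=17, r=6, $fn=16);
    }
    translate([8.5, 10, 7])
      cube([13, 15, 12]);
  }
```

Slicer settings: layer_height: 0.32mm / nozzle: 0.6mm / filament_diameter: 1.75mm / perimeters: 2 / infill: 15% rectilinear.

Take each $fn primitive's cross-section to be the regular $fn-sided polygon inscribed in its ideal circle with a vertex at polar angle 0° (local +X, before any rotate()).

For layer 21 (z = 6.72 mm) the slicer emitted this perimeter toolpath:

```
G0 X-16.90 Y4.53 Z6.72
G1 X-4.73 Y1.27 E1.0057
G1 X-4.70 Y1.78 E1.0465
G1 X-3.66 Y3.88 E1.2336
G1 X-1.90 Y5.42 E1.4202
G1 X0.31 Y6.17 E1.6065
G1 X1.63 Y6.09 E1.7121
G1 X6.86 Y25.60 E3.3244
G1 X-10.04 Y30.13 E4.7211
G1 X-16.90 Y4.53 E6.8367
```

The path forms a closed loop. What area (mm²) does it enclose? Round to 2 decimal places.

439.57 mm²

Apply the shoelace formula to the sequence of (X, Y) vertices; enclosed area = 439.57 mm².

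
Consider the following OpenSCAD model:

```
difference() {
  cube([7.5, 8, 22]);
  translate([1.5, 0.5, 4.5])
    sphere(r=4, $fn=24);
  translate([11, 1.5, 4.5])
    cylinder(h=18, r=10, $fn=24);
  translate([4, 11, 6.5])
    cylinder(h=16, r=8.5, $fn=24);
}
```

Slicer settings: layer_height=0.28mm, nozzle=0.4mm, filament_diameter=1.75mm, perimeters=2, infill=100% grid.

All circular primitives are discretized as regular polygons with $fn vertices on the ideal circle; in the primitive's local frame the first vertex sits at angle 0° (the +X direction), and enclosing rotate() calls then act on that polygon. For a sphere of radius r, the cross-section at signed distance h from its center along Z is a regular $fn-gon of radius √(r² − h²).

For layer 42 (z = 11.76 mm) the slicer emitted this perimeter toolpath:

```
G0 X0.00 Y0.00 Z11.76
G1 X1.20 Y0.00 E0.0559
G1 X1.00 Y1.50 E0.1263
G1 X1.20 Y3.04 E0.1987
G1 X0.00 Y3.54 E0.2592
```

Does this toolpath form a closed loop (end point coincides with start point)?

no

Start point (G0): (0.00, 0.00). End point (last G1): the path does not return to the start — open.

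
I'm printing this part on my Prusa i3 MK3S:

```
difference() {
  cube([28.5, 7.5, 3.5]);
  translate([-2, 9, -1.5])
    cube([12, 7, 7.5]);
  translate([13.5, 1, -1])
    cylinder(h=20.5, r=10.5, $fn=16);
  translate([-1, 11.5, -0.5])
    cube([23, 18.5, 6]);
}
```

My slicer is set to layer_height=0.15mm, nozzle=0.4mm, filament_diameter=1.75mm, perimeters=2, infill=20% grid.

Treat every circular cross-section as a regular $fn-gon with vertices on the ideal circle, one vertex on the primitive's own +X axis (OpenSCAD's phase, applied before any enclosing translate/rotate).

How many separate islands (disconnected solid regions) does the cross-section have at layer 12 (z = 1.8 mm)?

At z = 1.8 mm: the 28.5×7.5 cube contributes its full rectangle; the 12×7 cube at (-2, 9) contributes its full rectangle; the r=10.5 cylinder at (13.5, 1) contributes a regular 16-gon of circumradius 10.5; the 23×18.5 cube at (-1, 11.5) contributes its full rectangle; Subtracting the remaining from the first: starting from the 28.5×7.5 cube, the 12×7 cube at (-2, 9) misses the remaining region (no effect); the r=10.5 cylinder at (13.5, 1) partially overlaps it — only the 146.01 mm² overlap (of its 337.53 mm²) is removed, clipping the outline; the 23×18.5 cube at (-1, 11.5) misses the remaining region (no effect) — 2 connected regions. Overall, the cross-section has 2 separate islands. Island count = 2.

2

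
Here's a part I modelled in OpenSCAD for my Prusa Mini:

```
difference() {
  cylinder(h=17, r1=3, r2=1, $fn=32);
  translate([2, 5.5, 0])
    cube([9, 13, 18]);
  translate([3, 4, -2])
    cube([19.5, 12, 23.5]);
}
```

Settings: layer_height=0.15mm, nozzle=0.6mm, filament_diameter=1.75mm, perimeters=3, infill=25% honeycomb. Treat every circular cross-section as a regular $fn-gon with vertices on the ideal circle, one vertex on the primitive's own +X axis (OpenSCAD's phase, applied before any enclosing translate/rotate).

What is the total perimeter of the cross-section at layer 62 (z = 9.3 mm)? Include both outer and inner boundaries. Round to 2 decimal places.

At z = 9.3 mm: the cone (r1=3→r2=1) has section circumradius 1.906 here — a regular 32-gon (perimeter = 2·32·1.906·sin(180°/32) = 11.96 mm); the 9×13 cube at (2, 5.5) contributes its full rectangle (perimeter 44.00 mm); the 19.5×12 cube at (3, 4) contributes its full rectangle (perimeter 63.00 mm); After the difference (first − rest): starting from the cone, the 9×13 cube at (2, 5.5) misses the remaining region (no effect); the 19.5×12 cube at (3, 4) misses the remaining region (no effect) — boundary = 11.96 mm. Overall, the cross-section is a single solid region. Total boundary length (outer) = 11.96 mm.

11.96 mm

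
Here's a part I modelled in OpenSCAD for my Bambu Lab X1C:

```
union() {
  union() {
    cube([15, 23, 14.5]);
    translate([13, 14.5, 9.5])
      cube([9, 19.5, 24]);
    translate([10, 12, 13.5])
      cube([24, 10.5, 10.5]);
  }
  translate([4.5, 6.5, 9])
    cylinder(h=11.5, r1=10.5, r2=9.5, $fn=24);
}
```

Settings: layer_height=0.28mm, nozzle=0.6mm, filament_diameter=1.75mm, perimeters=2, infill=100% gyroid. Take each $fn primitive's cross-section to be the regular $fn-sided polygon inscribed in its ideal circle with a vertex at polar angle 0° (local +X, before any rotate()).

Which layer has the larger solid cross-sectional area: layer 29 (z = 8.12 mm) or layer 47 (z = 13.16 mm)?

Layer 29 (z = 8.12): the cube (footprint 15×23) is included at this height (area 345.00 mm²); the cube at (13, 14.5) does not reach this height (z outside [9.5, 33.5]); the cube at (10, 12) is absent (z outside [13.5, 24]); Taking the union: only the 15×23 cube is present, so the union is just that shape — area = 345.00 mm²; the cone at (4.5, 6.5) does not reach this height (z outside [9, 20.5]); Merging all regions: only that combined region is present, so the union is just that shape — area = 345.00 mm². So its area = 345.00 mm². Layer 47 (z = 13.16): the 15×23 cube contributes its full rectangle (area 345.00 mm²); the cube at (13, 14.5) is present — its section is the full 9×19.5 rectangle (area 175.50 mm²); the cube at (10, 12) is not intersected at this z (z outside [13.5, 24]); Taking the union: the regions partially overlap — summed areas 520.50 mm² minus the doubly-counted overlap 17.00 mm² gives 503.50 mm² — area = 503.50 mm²; the cone at (4.5, 6.5) (r1=10.5→r2=9.5) has section circumradius 10.138 here — a regular 24-gon (area = (24/2)·10.138²·sin(360°/24) = 319.23 mm²); Combining (union): the regions partially overlap — summed areas 822.73 mm² minus the doubly-counted overlap 213.48 mm² gives 609.25 mm² — area = 609.25 mm². So its area = 609.25 mm². Layer 47 is larger (609.25 vs 345.00 mm²).

layer 47 (z = 13.16 mm)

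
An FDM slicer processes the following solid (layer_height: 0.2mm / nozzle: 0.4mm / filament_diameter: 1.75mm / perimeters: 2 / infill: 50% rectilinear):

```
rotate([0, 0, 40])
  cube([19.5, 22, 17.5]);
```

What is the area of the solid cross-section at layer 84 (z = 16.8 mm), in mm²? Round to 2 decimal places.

At z = 16.8 mm: the cube is present — its section is the full 19.5×22 rectangle (area 429.00 mm²); (rotated 40° about Z; rotation is an isometry so areas/perimeters/island counts are preserved). Overall, the cross-section is a single solid region. Net area = 429.00 mm².

429.00 mm²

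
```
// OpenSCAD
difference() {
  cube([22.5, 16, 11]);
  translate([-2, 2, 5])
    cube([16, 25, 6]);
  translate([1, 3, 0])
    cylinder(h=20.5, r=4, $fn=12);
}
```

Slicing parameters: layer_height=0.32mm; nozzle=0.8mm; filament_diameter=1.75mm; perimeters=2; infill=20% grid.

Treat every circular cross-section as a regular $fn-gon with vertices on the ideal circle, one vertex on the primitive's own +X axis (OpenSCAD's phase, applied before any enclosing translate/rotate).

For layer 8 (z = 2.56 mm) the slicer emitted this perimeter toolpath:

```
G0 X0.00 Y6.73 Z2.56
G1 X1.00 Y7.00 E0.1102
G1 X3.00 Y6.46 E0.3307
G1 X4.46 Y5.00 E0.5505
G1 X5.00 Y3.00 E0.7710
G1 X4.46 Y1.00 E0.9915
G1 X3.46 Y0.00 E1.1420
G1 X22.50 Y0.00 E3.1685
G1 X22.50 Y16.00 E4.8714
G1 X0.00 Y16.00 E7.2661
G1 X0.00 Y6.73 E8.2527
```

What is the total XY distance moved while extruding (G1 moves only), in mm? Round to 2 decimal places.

Sum the Euclidean lengths of each G1 segment: total = 77.54 mm.

77.54 mm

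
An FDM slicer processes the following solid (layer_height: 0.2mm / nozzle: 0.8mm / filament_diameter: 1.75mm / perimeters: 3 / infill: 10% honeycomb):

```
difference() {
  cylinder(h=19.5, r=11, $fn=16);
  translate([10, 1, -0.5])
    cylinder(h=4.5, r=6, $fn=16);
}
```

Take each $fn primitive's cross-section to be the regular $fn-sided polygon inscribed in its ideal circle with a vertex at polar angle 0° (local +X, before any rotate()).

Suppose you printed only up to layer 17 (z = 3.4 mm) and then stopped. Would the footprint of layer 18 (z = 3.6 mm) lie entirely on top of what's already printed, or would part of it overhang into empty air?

Compare the two slices. At z = 3.4: the cylinder: section is a regular 16-gon, circumradius r=11 (area = (16/2)·11.000²·sin(360°/16) = 370.44 mm²); the r=6 cylinder at (10, 1) contributes a regular 16-gon of circumradius 6 (area = (16/2)·6.000²·sin(360°/16) = 110.21 mm²); Taking the first minus the rest: starting from the r=11 cylinder (370.44 mm²), the r=6 cylinder at (10, 1) partially overlaps it — only the 58.04 mm² overlap (of its 110.21 mm²) is removed, clipping the outline — area = 312.40 mm². At z = 3.6: the cylinder: section is a regular 16-gon, circumradius r=11 (area = (16/2)·11.000²·sin(360°/16) = 370.44 mm²); the cylinder at (10, 1): section is a regular 16-gon, circumradius r=6 (area = (16/2)·6.000²·sin(360°/16) = 110.21 mm²); Subtracting the remaining from the first: starting from the r=11 cylinder (370.44 mm²), the r=6 cylinder at (10, 1) partially overlaps it — only the 58.04 mm² overlap (of its 110.21 mm²) is removed, clipping the outline — area = 312.40 mm². Checking containment: the cross-section at z = 3.6 is a subset of the cross-section at z = 3.4.

entirely on top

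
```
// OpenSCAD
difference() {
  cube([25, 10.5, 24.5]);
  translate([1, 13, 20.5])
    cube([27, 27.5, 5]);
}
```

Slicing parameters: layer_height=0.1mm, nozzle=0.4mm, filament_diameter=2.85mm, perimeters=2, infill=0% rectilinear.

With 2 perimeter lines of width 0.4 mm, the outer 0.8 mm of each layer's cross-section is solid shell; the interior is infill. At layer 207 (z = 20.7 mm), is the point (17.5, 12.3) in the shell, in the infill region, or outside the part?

outside

At z = 20.7 mm: the cube is present — its section is the full 25×10.5 rectangle; the cube at (1, 13) (footprint 27×27.5) is included at this height; After the difference (first − rest): starting from the 25×10.5 cube, the 27×27.5 cube at (1, 13) misses the remaining region (no effect) — 1 connected region. Overall, the cross-section is a single solid region. The nearest boundary edge runs (0.00, 10.50)→(25.00, 10.50); distance from the point to it = 1.80 mm. The point is not inside any of the regions above, so it lies outside the cross-section (1.80 mm from the nearest boundary).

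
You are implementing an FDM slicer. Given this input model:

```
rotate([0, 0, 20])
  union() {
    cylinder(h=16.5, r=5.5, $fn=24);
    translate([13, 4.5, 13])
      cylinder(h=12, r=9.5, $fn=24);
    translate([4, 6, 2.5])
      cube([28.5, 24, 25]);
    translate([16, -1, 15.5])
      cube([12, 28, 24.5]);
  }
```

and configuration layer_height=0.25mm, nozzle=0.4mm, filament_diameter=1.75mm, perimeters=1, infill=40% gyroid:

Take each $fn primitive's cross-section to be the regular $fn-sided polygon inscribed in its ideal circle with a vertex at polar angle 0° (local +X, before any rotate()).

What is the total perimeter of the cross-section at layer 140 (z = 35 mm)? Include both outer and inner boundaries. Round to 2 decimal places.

80.00 mm

At z = 35 mm: the cylinder is absent (z outside [0, 16.5]); the cylinder at (13, 4.5) is not intersected at this z (z outside [13, 25]); the cube at (4, 6) does not reach this height (z outside [2.5, 27.5]); the 12×28 cube at (16, -1) contributes its full rectangle (perimeter 80.00 mm); Combining (union): only the 12×28 cube at (16, -1) is present, so the union is just that shape — boundary = 80.00 mm; (whole slice rotated 20° about Z — lengths, areas and connectivity unchanged). Overall, the cross-section is a single solid region. Total boundary length (outer) = 80.00 mm.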